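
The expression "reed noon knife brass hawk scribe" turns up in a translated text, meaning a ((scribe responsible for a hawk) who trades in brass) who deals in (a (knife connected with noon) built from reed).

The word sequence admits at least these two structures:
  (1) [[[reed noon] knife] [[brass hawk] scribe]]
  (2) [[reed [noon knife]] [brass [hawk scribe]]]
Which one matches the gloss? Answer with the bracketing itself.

The paraphrase's head is the "scribe" part ("brass hawk scribe"); its modifier is "reed noon knife".
That top-level split, carried through the inner groups, gives [[reed [noon knife]] [brass [hawk scribe]]].

[[reed [noon knife]] [brass [hawk scribe]]]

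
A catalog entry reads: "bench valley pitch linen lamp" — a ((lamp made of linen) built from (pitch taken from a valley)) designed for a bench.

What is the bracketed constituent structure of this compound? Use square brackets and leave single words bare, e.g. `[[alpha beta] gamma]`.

The outermost head in the paraphrase is "lamp" (specifically "valley pitch linen lamp"), modified by "bench".
"valley pitch linen lamp" → head "lamp" (specifically "linen lamp"), modifier "valley pitch".
"valley pitch" → head "pitch", modifier "valley".
"linen lamp" → head "lamp", modifier "linen".
So the structure is [bench [[valley pitch] [linen lamp]]].

[bench [[valley pitch] [linen lamp]]]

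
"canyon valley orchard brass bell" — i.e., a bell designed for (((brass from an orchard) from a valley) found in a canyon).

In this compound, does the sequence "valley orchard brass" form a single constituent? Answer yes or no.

yes

The paraphrase groups the words so that "valley orchard brass" is one unit: it corresponds to a single parenthesized sub-phrase.
The full structure is [[canyon [valley [orchard brass]]] bell], in which [valley orchard brass] is a constituent.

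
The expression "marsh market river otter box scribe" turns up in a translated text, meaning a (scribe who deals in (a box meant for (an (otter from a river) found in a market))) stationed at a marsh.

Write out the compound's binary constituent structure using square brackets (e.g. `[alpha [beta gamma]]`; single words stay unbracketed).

[marsh [[[market [river otter]] box] scribe]]

The outermost head in the paraphrase is "scribe" (specifically "market river otter box scribe"), modified by "marsh".
Inside "market river otter box scribe": head "scribe", modifier "market river otter box".
Inside "market river otter box": head "box", modifier "market river otter".
Inside "market river otter": head "otter" (specifically "river otter"), modifier "market".
Inside "river otter": head "otter", modifier "river".
So the structure is [marsh [[[market [river otter]] box] scribe]].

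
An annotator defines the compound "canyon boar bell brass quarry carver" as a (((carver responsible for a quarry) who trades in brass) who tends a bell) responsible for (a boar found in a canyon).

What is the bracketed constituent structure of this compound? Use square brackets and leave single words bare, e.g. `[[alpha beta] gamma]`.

[[canyon boar] [bell [brass [quarry carver]]]]

At the top level: head "carver" (specifically "bell brass quarry carver"); modifier "canyon boar".
"canyon boar" → head "boar", modifier "canyon".
"bell brass quarry carver" → head "carver" (specifically "brass quarry carver"), modifier "bell".
"brass quarry carver" → head "carver" (specifically "quarry carver"), modifier "brass".
"quarry carver" → head "carver", modifier "quarry".
So the structure is [[canyon boar] [bell [brass [quarry carver]]]].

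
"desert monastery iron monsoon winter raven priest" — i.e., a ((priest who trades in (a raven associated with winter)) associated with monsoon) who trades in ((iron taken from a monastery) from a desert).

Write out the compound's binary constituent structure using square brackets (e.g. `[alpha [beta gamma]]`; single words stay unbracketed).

[[desert [monastery iron]] [monsoon [[winter raven] priest]]]

At the top level: head "priest" (specifically "monsoon winter raven priest"); modifier "desert monastery iron".
Within "desert monastery iron", the head is "iron" (specifically "monastery iron") and the modifier is "desert".
Within "monastery iron", the head is "iron" and the modifier is "monastery".
Within "monsoon winter raven priest", the head is "priest" (specifically "winter raven priest") and the modifier is "monsoon".
Within "winter raven priest", the head is "priest" and the modifier is "winter raven".
Within "winter raven", the head is "raven" and the modifier is "winter".
So the structure is [[desert [monastery iron]] [monsoon [[winter raven] priest]]].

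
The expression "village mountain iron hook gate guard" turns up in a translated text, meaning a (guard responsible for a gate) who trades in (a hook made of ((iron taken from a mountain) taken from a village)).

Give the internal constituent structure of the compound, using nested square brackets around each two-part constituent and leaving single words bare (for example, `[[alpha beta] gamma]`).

[[[village [mountain iron]] hook] [gate guard]]

Overall it is a kind of guard (specifically "gate guard"); the modifier is "village mountain iron hook".
Within "village mountain iron hook", the head is "hook" and the modifier is "village mountain iron".
Within "village mountain iron", the head is "iron" (specifically "mountain iron") and the modifier is "village".
Within "mountain iron", the head is "iron" and the modifier is "mountain".
Within "gate guard", the head is "guard" and the modifier is "gate".
Assembled: [[[village [mountain iron]] hook] [gate guard]].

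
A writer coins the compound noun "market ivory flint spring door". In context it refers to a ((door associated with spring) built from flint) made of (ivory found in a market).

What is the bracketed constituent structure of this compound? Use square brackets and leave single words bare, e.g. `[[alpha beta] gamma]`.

[[market ivory] [flint [spring door]]]

At the top level: head "door" (specifically "flint spring door"); modifier "market ivory".
"market ivory" → head "ivory", modifier "market".
"flint spring door" → head "door" (specifically "spring door"), modifier "flint".
"spring door" → head "door", modifier "spring".
So the structure is [[market ivory] [flint [spring door]]].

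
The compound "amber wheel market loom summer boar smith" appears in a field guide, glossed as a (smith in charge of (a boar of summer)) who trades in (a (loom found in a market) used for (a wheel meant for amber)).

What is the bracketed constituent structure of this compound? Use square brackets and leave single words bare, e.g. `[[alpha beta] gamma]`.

[[[amber wheel] [market loom]] [[summer boar] smith]]

The outermost head in the paraphrase is "smith" (specifically "summer boar smith"), modified by "amber wheel market loom".
Inside "amber wheel market loom": head "loom" (specifically "market loom"), modifier "amber wheel".
Inside "amber wheel": head "wheel", modifier "amber".
Inside "market loom": head "loom", modifier "market".
Inside "summer boar smith": head "smith", modifier "summer boar".
Inside "summer boar": head "boar", modifier "summer".
So the structure is [[[amber wheel] [market loom]] [[summer boar] smith]].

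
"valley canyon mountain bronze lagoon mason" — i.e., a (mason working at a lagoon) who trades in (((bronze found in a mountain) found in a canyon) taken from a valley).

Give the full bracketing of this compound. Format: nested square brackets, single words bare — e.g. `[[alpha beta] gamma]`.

[[valley [canyon [mountain bronze]]] [lagoon mason]]

Whole compound: head "mason" (specifically "lagoon mason"), modifier "valley canyon mountain bronze".
Inside "valley canyon mountain bronze": head "bronze" (specifically "canyon mountain bronze"), modifier "valley".
Inside "canyon mountain bronze": head "bronze" (specifically "mountain bronze"), modifier "canyon".
Inside "mountain bronze": head "bronze", modifier "mountain".
Inside "lagoon mason": head "mason", modifier "lagoon".
Assembled: [[valley [canyon [mountain bronze]]] [lagoon mason]].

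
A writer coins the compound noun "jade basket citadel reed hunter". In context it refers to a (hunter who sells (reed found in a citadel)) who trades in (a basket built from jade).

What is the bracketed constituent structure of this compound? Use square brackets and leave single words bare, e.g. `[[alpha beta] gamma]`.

[[jade basket] [[citadel reed] hunter]]

Overall it is a kind of hunter (specifically "citadel reed hunter"); the modifier is "jade basket".
Inside "jade basket": head "basket", modifier "jade".
Inside "citadel reed hunter": head "hunter", modifier "citadel reed".
Inside "citadel reed": head "reed", modifier "citadel".
Putting it together: [[jade basket] [[citadel reed] hunter]].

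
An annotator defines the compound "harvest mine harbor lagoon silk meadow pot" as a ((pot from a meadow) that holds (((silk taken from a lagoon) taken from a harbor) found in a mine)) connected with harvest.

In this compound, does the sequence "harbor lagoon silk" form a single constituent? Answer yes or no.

The paraphrase groups the words so that "harbor lagoon silk" is one unit: it corresponds to a single parenthesized sub-phrase.
The full structure is [harvest [[mine [harbor [lagoon silk]]] [meadow pot]]], in which [harbor lagoon silk] is a constituent.

yes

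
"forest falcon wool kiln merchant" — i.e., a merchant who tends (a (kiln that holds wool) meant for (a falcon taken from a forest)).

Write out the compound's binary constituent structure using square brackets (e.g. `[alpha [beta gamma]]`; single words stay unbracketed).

[[[forest falcon] [wool kiln]] merchant]

The outermost head in the paraphrase is "merchant", modified by "forest falcon wool kiln".
Inside "forest falcon wool kiln": head "kiln" (specifically "wool kiln"), modifier "forest falcon".
Inside "forest falcon": head "falcon", modifier "forest".
Inside "wool kiln": head "kiln", modifier "wool".
Assembled: [[[forest falcon] [wool kiln]] merchant].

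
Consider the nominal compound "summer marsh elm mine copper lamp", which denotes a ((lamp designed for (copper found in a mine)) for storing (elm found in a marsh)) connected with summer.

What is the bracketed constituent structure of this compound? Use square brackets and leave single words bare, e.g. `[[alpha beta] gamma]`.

The outermost head in the paraphrase is "lamp" (specifically "marsh elm mine copper lamp"), modified by "summer".
"marsh elm mine copper lamp" → head "lamp" (specifically "mine copper lamp"), modifier "marsh elm".
"marsh elm" → head "elm", modifier "marsh".
"mine copper lamp" → head "lamp", modifier "mine copper".
"mine copper" → head "copper", modifier "mine".
Putting it together: [summer [[marsh elm] [[mine copper] lamp]]].

[summer [[marsh elm] [[mine copper] lamp]]]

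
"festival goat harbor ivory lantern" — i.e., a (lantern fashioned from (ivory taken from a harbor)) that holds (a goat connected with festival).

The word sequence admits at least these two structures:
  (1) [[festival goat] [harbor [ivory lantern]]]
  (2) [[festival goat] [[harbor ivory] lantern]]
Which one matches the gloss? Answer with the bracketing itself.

The paraphrase's head is the "lantern" part ("harbor ivory lantern"); its modifier is "festival goat".
That top-level split, carried through the inner groups, gives [[festival goat] [[harbor ivory] lantern]].

[[festival goat] [[harbor ivory] lantern]]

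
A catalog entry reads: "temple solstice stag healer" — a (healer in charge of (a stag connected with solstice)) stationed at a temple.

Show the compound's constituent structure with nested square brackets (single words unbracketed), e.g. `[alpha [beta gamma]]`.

Whole compound: head "healer" (specifically "solstice stag healer"), modifier "temple".
"solstice stag healer" → head "healer", modifier "solstice stag".
"solstice stag" → head "stag", modifier "solstice".
So the structure is [temple [[solstice stag] healer]].

[temple [[solstice stag] healer]]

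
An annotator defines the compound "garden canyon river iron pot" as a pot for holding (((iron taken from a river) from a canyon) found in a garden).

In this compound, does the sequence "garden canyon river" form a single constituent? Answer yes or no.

no

The top-level split is [garden canyon river iron] [pot]; the full structure is [[garden [canyon [river iron]]] pot].
"garden canyon river" straddles a constituent boundary, so it is not a single unit.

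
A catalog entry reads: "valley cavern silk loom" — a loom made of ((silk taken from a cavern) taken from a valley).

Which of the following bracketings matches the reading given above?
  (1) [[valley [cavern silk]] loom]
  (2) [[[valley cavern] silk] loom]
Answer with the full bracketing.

The paraphrase's head is the "loom" part ("loom"); its modifier is "valley cavern silk".
That top-level split, carried through the inner groups, gives [[valley [cavern silk]] loom].

[[valley [cavern silk]] loom]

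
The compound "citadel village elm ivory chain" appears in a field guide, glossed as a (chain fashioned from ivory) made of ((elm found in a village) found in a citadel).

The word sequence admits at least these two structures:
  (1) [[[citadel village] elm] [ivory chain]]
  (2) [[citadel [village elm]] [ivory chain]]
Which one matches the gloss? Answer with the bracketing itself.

[[citadel [village elm]] [ivory chain]]

The paraphrase's head is the "chain" part ("ivory chain"); its modifier is "citadel village elm".
That top-level split, carried through the inner groups, gives [[citadel [village elm]] [ivory chain]].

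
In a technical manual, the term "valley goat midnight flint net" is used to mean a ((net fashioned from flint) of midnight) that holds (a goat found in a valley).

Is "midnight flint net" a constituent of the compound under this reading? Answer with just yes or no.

The paraphrase groups the words so that "midnight flint net" is one unit: it corresponds to a single parenthesized sub-phrase.
The full structure is [[valley goat] [midnight [flint net]]], in which [midnight flint net] is a constituent.

yes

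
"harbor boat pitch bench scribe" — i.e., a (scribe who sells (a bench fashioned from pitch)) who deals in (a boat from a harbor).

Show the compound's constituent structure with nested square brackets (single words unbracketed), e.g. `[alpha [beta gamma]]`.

Whole compound: head "scribe" (specifically "pitch bench scribe"), modifier "harbor boat".
"harbor boat" → head "boat", modifier "harbor".
"pitch bench scribe" → head "scribe", modifier "pitch bench".
"pitch bench" → head "bench", modifier "pitch".
Assembled: [[harbor boat] [[pitch bench] scribe]].

[[harbor boat] [[pitch bench] scribe]]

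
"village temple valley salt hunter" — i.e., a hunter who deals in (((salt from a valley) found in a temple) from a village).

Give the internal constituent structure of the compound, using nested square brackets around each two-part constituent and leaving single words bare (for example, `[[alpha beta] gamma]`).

[[village [temple [valley salt]]] hunter]

Overall it is a kind of hunter; the modifier is "village temple valley salt".
Inside "village temple valley salt": head "salt" (specifically "temple valley salt"), modifier "village".
Inside "temple valley salt": head "salt" (specifically "valley salt"), modifier "temple".
Inside "valley salt": head "salt", modifier "valley".
Assembled: [[village [temple [valley salt]]] hunter].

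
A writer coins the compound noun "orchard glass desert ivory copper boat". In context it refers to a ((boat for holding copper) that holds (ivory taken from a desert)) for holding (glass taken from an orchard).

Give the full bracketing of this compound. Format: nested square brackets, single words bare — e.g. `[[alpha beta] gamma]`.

The outermost head in the paraphrase is "boat" (specifically "desert ivory copper boat"), modified by "orchard glass".
Inside "orchard glass": head "glass", modifier "orchard".
Inside "desert ivory copper boat": head "boat" (specifically "copper boat"), modifier "desert ivory".
Inside "desert ivory": head "ivory", modifier "desert".
Inside "copper boat": head "boat", modifier "copper".
Assembled: [[orchard glass] [[desert ivory] [copper boat]]].

[[orchard glass] [[desert ivory] [copper boat]]]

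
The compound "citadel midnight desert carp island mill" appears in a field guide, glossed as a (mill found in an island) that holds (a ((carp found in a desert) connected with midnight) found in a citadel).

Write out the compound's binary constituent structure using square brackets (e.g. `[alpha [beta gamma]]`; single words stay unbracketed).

Overall it is a kind of mill (specifically "island mill"); the modifier is "citadel midnight desert carp".
Inside "citadel midnight desert carp": head "carp" (specifically "midnight desert carp"), modifier "citadel".
Inside "midnight desert carp": head "carp" (specifically "desert carp"), modifier "midnight".
Inside "desert carp": head "carp", modifier "desert".
Inside "island mill": head "mill", modifier "island".
Putting it together: [[citadel [midnight [desert carp]]] [island mill]].

[[citadel [midnight [desert carp]]] [island mill]]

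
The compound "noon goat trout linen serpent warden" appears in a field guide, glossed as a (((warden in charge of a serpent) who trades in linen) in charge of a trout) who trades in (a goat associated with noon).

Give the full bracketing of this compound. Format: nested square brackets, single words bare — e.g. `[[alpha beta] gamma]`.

The outermost head in the paraphrase is "warden" (specifically "trout linen serpent warden"), modified by "noon goat".
Inside "noon goat": head "goat", modifier "noon".
Inside "trout linen serpent warden": head "warden" (specifically "linen serpent warden"), modifier "trout".
Inside "linen serpent warden": head "warden" (specifically "serpent warden"), modifier "linen".
Inside "serpent warden": head "warden", modifier "serpent".
Assembled: [[noon goat] [trout [linen [serpent warden]]]].

[[noon goat] [trout [linen [serpent warden]]]]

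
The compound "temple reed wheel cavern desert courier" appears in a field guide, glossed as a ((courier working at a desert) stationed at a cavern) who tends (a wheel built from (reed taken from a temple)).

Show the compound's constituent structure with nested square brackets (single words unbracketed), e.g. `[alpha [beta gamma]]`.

[[[temple reed] wheel] [cavern [desert courier]]]

The outermost head in the paraphrase is "courier" (specifically "cavern desert courier"), modified by "temple reed wheel".
Within "temple reed wheel", the head is "wheel" and the modifier is "temple reed".
Within "temple reed", the head is "reed" and the modifier is "temple".
Within "cavern desert courier", the head is "courier" (specifically "desert courier") and the modifier is "cavern".
Within "desert courier", the head is "courier" and the modifier is "desert".
Assembled: [[[temple reed] wheel] [cavern [desert courier]]].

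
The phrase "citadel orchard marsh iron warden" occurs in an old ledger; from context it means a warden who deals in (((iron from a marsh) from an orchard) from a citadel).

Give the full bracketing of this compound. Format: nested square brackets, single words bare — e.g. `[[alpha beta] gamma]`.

At the top level: head "warden"; modifier "citadel orchard marsh iron".
Within "citadel orchard marsh iron", the head is "iron" (specifically "orchard marsh iron") and the modifier is "citadel".
Within "orchard marsh iron", the head is "iron" (specifically "marsh iron") and the modifier is "orchard".
Within "marsh iron", the head is "iron" and the modifier is "marsh".
Assembled: [[citadel [orchard [marsh iron]]] warden].

[[citadel [orchard [marsh iron]]] warden]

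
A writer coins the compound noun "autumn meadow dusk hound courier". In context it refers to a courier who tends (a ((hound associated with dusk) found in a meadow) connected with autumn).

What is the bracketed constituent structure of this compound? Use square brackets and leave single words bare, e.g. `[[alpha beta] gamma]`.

At the top level: head "courier"; modifier "autumn meadow dusk hound".
"autumn meadow dusk hound" → head "hound" (specifically "meadow dusk hound"), modifier "autumn".
"meadow dusk hound" → head "hound" (specifically "dusk hound"), modifier "meadow".
"dusk hound" → head "hound", modifier "dusk".
So the structure is [[autumn [meadow [dusk hound]]] courier].

[[autumn [meadow [dusk hound]]] courier]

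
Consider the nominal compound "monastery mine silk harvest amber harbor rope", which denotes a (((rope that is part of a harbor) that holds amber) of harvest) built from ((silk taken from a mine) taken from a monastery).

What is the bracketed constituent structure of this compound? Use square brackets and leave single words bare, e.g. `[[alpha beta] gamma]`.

[[monastery [mine silk]] [harvest [amber [harbor rope]]]]

At the top level: head "rope" (specifically "harvest amber harbor rope"); modifier "monastery mine silk".
Within "monastery mine silk", the head is "silk" (specifically "mine silk") and the modifier is "monastery".
Within "mine silk", the head is "silk" and the modifier is "mine".
Within "harvest amber harbor rope", the head is "rope" (specifically "amber harbor rope") and the modifier is "harvest".
Within "amber harbor rope", the head is "rope" (specifically "harbor rope") and the modifier is "amber".
Within "harbor rope", the head is "rope" and the modifier is "harbor".
Assembled: [[monastery [mine silk]] [harvest [amber [harbor rope]]]].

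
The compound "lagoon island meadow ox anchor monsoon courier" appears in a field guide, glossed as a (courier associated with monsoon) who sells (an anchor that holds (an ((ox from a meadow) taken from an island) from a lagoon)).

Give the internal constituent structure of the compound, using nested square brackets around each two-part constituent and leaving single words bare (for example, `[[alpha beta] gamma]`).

Whole compound: head "courier" (specifically "monsoon courier"), modifier "lagoon island meadow ox anchor".
Within "lagoon island meadow ox anchor", the head is "anchor" and the modifier is "lagoon island meadow ox".
Within "lagoon island meadow ox", the head is "ox" (specifically "island meadow ox") and the modifier is "lagoon".
Within "island meadow ox", the head is "ox" (specifically "meadow ox") and the modifier is "island".
Within "meadow ox", the head is "ox" and the modifier is "meadow".
Within "monsoon courier", the head is "courier" and the modifier is "monsoon".
So the structure is [[[lagoon [island [meadow ox]]] anchor] [monsoon courier]].

[[[lagoon [island [meadow ox]]] anchor] [monsoon courier]]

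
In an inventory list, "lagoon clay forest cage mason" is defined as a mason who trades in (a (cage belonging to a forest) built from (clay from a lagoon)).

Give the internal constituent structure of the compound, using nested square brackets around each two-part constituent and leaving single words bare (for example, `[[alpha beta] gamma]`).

[[[lagoon clay] [forest cage]] mason]

The outermost head in the paraphrase is "mason", modified by "lagoon clay forest cage".
Inside "lagoon clay forest cage": head "cage" (specifically "forest cage"), modifier "lagoon clay".
Inside "lagoon clay": head "clay", modifier "lagoon".
Inside "forest cage": head "cage", modifier "forest".
Putting it together: [[[lagoon clay] [forest cage]] mason].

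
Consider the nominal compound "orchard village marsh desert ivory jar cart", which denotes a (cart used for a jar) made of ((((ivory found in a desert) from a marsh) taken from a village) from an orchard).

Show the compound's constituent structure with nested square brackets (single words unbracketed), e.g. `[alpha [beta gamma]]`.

[[orchard [village [marsh [desert ivory]]]] [jar cart]]

The outermost head in the paraphrase is "cart" (specifically "jar cart"), modified by "orchard village marsh desert ivory".
"orchard village marsh desert ivory" → head "ivory" (specifically "village marsh desert ivory"), modifier "orchard".
"village marsh desert ivory" → head "ivory" (specifically "marsh desert ivory"), modifier "village".
"marsh desert ivory" → head "ivory" (specifically "desert ivory"), modifier "marsh".
"desert ivory" → head "ivory", modifier "desert".
"jar cart" → head "cart", modifier "jar".
Assembled: [[orchard [village [marsh [desert ivory]]]] [jar cart]].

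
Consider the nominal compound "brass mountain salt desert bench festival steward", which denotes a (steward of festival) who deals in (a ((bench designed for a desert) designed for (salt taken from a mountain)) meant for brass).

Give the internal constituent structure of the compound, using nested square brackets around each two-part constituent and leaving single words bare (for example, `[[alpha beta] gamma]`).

[[brass [[mountain salt] [desert bench]]] [festival steward]]

The outermost head in the paraphrase is "steward" (specifically "festival steward"), modified by "brass mountain salt desert bench".
Inside "brass mountain salt desert bench": head "bench" (specifically "mountain salt desert bench"), modifier "brass".
Inside "mountain salt desert bench": head "bench" (specifically "desert bench"), modifier "mountain salt".
Inside "mountain salt": head "salt", modifier "mountain".
Inside "desert bench": head "bench", modifier "desert".
Inside "festival steward": head "steward", modifier "festival".
Putting it together: [[brass [[mountain salt] [desert bench]]] [festival steward]].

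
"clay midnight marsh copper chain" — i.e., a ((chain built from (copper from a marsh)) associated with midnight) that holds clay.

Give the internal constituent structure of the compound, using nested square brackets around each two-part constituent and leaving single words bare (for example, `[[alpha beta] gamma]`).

Overall it is a kind of chain (specifically "midnight marsh copper chain"); the modifier is "clay".
"midnight marsh copper chain" → head "chain" (specifically "marsh copper chain"), modifier "midnight".
"marsh copper chain" → head "chain", modifier "marsh copper".
"marsh copper" → head "copper", modifier "marsh".
Putting it together: [clay [midnight [[marsh copper] chain]]].

[clay [midnight [[marsh copper] chain]]]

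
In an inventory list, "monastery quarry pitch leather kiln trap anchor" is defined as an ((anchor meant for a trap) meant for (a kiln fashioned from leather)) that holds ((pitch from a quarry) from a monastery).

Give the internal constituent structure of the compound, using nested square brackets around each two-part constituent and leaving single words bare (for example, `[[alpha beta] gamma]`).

[[monastery [quarry pitch]] [[leather kiln] [trap anchor]]]

The outermost head in the paraphrase is "anchor" (specifically "leather kiln trap anchor"), modified by "monastery quarry pitch".
Inside "monastery quarry pitch": head "pitch" (specifically "quarry pitch"), modifier "monastery".
Inside "quarry pitch": head "pitch", modifier "quarry".
Inside "leather kiln trap anchor": head "anchor" (specifically "trap anchor"), modifier "leather kiln".
Inside "leather kiln": head "kiln", modifier "leather".
Inside "trap anchor": head "anchor", modifier "trap".
Assembled: [[monastery [quarry pitch]] [[leather kiln] [trap anchor]]].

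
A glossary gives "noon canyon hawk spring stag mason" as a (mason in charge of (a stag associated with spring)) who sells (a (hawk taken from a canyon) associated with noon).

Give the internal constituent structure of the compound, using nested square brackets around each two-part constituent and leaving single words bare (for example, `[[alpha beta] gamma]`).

[[noon [canyon hawk]] [[spring stag] mason]]

Whole compound: head "mason" (specifically "spring stag mason"), modifier "noon canyon hawk".
"noon canyon hawk" → head "hawk" (specifically "canyon hawk"), modifier "noon".
"canyon hawk" → head "hawk", modifier "canyon".
"spring stag mason" → head "mason", modifier "spring stag".
"spring stag" → head "stag", modifier "spring".
So the structure is [[noon [canyon hawk]] [[spring stag] mason]].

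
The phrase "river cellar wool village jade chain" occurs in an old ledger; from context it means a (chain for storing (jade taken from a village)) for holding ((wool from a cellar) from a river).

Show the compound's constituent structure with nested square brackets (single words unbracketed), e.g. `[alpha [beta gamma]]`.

[[river [cellar wool]] [[village jade] chain]]

The outermost head in the paraphrase is "chain" (specifically "village jade chain"), modified by "river cellar wool".
Within "river cellar wool", the head is "wool" (specifically "cellar wool") and the modifier is "river".
Within "cellar wool", the head is "wool" and the modifier is "cellar".
Within "village jade chain", the head is "chain" and the modifier is "village jade".
Within "village jade", the head is "jade" and the modifier is "village".
Assembled: [[river [cellar wool]] [[village jade] chain]].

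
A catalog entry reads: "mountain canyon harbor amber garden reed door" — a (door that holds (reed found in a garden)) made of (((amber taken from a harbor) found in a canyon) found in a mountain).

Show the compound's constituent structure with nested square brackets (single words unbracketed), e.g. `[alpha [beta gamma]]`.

Overall it is a kind of door (specifically "garden reed door"); the modifier is "mountain canyon harbor amber".
Inside "mountain canyon harbor amber": head "amber" (specifically "canyon harbor amber"), modifier "mountain".
Inside "canyon harbor amber": head "amber" (specifically "harbor amber"), modifier "canyon".
Inside "harbor amber": head "amber", modifier "harbor".
Inside "garden reed door": head "door", modifier "garden reed".
Inside "garden reed": head "reed", modifier "garden".
Assembled: [[mountain [canyon [harbor amber]]] [[garden reed] door]].

[[mountain [canyon [harbor amber]]] [[garden reed] door]]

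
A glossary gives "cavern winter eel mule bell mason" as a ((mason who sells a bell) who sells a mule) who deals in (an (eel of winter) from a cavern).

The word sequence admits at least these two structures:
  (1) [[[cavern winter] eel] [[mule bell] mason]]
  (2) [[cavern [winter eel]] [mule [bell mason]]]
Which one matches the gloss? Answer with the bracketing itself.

[[cavern [winter eel]] [mule [bell mason]]]

The paraphrase's head is the "mason" part ("mule bell mason"); its modifier is "cavern winter eel".
That top-level split, carried through the inner groups, gives [[cavern [winter eel]] [mule [bell mason]]].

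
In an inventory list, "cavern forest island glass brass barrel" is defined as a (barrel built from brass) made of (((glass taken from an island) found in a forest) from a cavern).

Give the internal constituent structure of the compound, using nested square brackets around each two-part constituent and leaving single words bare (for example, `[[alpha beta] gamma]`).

Whole compound: head "barrel" (specifically "brass barrel"), modifier "cavern forest island glass".
Inside "cavern forest island glass": head "glass" (specifically "forest island glass"), modifier "cavern".
Inside "forest island glass": head "glass" (specifically "island glass"), modifier "forest".
Inside "island glass": head "glass", modifier "island".
Inside "brass barrel": head "barrel", modifier "brass".
So the structure is [[cavern [forest [island glass]]] [brass barrel]].

[[cavern [forest [island glass]]] [brass barrel]]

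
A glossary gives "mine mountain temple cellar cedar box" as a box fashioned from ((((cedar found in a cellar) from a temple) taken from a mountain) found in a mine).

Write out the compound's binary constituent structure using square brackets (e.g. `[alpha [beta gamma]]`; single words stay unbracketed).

[[mine [mountain [temple [cellar cedar]]]] box]

Overall it is a kind of box; the modifier is "mine mountain temple cellar cedar".
"mine mountain temple cellar cedar" → head "cedar" (specifically "mountain temple cellar cedar"), modifier "mine".
"mountain temple cellar cedar" → head "cedar" (specifically "temple cellar cedar"), modifier "mountain".
"temple cellar cedar" → head "cedar" (specifically "cellar cedar"), modifier "temple".
"cellar cedar" → head "cedar", modifier "cellar".
Assembled: [[mine [mountain [temple [cellar cedar]]]] box].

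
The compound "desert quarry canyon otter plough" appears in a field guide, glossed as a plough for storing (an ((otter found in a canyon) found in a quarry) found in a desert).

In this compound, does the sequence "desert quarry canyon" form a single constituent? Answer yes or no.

no

The top-level split is [desert quarry canyon otter] [plough]; the full structure is [[desert [quarry [canyon otter]]] plough].
"desert quarry canyon" straddles a constituent boundary, so it is not a single unit.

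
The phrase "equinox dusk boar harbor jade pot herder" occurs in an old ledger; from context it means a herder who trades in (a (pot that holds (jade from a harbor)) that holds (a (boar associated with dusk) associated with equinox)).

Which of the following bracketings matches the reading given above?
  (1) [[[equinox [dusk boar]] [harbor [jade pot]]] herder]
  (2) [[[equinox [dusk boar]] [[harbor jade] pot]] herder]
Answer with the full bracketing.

[[[equinox [dusk boar]] [[harbor jade] pot]] herder]

The paraphrase's head is the "herder" part ("herder"); its modifier is "equinox dusk boar harbor jade pot".
That top-level split, carried through the inner groups, gives [[[equinox [dusk boar]] [[harbor jade] pot]] herder].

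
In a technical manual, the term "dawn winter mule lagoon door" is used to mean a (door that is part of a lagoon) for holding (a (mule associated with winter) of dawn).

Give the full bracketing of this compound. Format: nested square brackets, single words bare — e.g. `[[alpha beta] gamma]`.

[[dawn [winter mule]] [lagoon door]]

At the top level: head "door" (specifically "lagoon door"); modifier "dawn winter mule".
Within "dawn winter mule", the head is "mule" (specifically "winter mule") and the modifier is "dawn".
Within "winter mule", the head is "mule" and the modifier is "winter".
Within "lagoon door", the head is "door" and the modifier is "lagoon".
So the structure is [[dawn [winter mule]] [lagoon door]].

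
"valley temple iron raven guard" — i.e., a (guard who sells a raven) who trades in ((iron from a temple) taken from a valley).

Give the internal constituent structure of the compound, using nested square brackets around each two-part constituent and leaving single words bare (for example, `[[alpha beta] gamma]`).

Overall it is a kind of guard (specifically "raven guard"); the modifier is "valley temple iron".
Within "valley temple iron", the head is "iron" (specifically "temple iron") and the modifier is "valley".
Within "temple iron", the head is "iron" and the modifier is "temple".
Within "raven guard", the head is "guard" and the modifier is "raven".
Putting it together: [[valley [temple iron]] [raven guard]].

[[valley [temple iron]] [raven guard]]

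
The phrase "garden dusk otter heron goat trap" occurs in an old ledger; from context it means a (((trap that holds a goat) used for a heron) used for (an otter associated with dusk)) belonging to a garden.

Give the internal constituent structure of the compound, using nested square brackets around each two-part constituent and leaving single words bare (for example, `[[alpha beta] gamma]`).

Overall it is a kind of trap (specifically "dusk otter heron goat trap"); the modifier is "garden".
"dusk otter heron goat trap" → head "trap" (specifically "heron goat trap"), modifier "dusk otter".
"dusk otter" → head "otter", modifier "dusk".
"heron goat trap" → head "trap" (specifically "goat trap"), modifier "heron".
"goat trap" → head "trap", modifier "goat".
So the structure is [garden [[dusk otter] [heron [goat trap]]]].

[garden [[dusk otter] [heron [goat trap]]]]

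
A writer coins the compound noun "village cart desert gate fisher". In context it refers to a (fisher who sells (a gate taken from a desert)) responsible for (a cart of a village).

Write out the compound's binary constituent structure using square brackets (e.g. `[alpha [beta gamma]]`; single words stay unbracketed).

[[village cart] [[desert gate] fisher]]

Overall it is a kind of fisher (specifically "desert gate fisher"); the modifier is "village cart".
Within "village cart", the head is "cart" and the modifier is "village".
Within "desert gate fisher", the head is "fisher" and the modifier is "desert gate".
Within "desert gate", the head is "gate" and the modifier is "desert".
So the structure is [[village cart] [[desert gate] fisher]].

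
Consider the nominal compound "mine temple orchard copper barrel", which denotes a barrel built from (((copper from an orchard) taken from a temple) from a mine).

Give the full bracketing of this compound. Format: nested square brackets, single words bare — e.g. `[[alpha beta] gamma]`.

[[mine [temple [orchard copper]]] barrel]

Overall it is a kind of barrel; the modifier is "mine temple orchard copper".
"mine temple orchard copper" → head "copper" (specifically "temple orchard copper"), modifier "mine".
"temple orchard copper" → head "copper" (specifically "orchard copper"), modifier "temple".
"orchard copper" → head "copper", modifier "orchard".
So the structure is [[mine [temple [orchard copper]]] barrel].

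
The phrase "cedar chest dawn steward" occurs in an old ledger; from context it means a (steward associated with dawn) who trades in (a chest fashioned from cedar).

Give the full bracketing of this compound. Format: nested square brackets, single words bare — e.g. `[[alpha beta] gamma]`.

[[cedar chest] [dawn steward]]

Whole compound: head "steward" (specifically "dawn steward"), modifier "cedar chest".
Inside "cedar chest": head "chest", modifier "cedar".
Inside "dawn steward": head "steward", modifier "dawn".
Assembled: [[cedar chest] [dawn steward]].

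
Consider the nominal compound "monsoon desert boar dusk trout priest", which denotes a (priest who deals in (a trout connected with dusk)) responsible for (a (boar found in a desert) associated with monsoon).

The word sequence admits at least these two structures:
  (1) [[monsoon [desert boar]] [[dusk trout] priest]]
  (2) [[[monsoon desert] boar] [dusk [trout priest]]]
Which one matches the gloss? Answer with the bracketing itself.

The paraphrase's head is the "priest" part ("dusk trout priest"); its modifier is "monsoon desert boar".
That top-level split, carried through the inner groups, gives [[monsoon [desert boar]] [[dusk trout] priest]].

[[monsoon [desert boar]] [[dusk trout] priest]]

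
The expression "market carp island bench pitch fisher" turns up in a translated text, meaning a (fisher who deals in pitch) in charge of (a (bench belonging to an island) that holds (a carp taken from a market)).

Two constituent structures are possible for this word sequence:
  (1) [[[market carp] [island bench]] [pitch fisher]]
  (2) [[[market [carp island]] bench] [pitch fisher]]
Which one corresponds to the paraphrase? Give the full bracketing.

The paraphrase's head is the "fisher" part ("pitch fisher"); its modifier is "market carp island bench".
That top-level split, carried through the inner groups, gives [[[market carp] [island bench]] [pitch fisher]].

[[[market carp] [island bench]] [pitch fisher]]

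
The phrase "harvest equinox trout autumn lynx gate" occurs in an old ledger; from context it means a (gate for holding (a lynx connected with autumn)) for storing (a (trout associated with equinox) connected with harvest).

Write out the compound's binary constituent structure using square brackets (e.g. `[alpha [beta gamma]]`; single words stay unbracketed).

[[harvest [equinox trout]] [[autumn lynx] gate]]

The outermost head in the paraphrase is "gate" (specifically "autumn lynx gate"), modified by "harvest equinox trout".
Within "harvest equinox trout", the head is "trout" (specifically "equinox trout") and the modifier is "harvest".
Within "equinox trout", the head is "trout" and the modifier is "equinox".
Within "autumn lynx gate", the head is "gate" and the modifier is "autumn lynx".
Within "autumn lynx", the head is "lynx" and the modifier is "autumn".
So the structure is [[harvest [equinox trout]] [[autumn lynx] gate]].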